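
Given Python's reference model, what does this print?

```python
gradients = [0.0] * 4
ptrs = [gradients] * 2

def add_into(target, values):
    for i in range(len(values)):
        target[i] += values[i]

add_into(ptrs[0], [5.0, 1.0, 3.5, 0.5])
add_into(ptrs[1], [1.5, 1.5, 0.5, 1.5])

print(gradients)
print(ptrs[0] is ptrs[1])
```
[6.5, 2.5, 4.0, 2.0]
True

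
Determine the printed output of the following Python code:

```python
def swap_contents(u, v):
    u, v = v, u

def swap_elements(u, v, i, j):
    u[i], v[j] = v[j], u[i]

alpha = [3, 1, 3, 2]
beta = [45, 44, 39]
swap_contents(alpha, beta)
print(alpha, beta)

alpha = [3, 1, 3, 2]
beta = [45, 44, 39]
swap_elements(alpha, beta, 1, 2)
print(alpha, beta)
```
[3, 1, 3, 2] [45, 44, 39]
[3, 39, 3, 2] [45, 44, 1]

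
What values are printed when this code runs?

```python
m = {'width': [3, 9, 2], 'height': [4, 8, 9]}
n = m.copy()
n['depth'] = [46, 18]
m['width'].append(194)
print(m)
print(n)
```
{'width': [3, 9, 2, 194], 'height': [4, 8, 9]}
{'width': [3, 9, 2, 194], 'height': [4, 8, 9], 'depth': [46, 18]}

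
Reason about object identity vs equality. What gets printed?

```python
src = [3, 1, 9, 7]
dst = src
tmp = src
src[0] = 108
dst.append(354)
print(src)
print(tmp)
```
[108, 1, 9, 7, 354]
[108, 1, 9, 7, 354]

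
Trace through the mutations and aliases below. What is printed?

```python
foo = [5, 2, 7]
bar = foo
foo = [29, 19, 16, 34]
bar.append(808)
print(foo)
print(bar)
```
[29, 19, 16, 34]
[5, 2, 7, 808]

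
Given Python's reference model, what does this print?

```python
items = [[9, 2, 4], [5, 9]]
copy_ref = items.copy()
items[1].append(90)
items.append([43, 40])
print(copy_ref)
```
[[9, 2, 4], [5, 9, 90]]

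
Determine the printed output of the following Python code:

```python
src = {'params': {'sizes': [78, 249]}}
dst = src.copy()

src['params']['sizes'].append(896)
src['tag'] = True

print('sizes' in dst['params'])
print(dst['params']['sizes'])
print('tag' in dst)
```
True
[78, 249, 896]
False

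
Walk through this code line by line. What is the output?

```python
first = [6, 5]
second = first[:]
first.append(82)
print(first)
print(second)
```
[6, 5, 82]
[6, 5]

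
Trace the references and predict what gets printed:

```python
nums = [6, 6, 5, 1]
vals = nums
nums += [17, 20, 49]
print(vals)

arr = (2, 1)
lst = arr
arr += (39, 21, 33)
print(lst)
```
[6, 6, 5, 1, 17, 20, 49]
(2, 1)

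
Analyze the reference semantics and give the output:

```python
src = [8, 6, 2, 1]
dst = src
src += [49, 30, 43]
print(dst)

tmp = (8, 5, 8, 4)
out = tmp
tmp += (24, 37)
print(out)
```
[8, 6, 2, 1, 49, 30, 43]
(8, 5, 8, 4)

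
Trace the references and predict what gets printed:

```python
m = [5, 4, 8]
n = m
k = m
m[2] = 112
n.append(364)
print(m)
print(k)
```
[5, 4, 112, 364]
[5, 4, 112, 364]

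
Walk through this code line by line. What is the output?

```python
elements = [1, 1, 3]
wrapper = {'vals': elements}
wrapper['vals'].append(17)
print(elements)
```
[1, 1, 3, 17]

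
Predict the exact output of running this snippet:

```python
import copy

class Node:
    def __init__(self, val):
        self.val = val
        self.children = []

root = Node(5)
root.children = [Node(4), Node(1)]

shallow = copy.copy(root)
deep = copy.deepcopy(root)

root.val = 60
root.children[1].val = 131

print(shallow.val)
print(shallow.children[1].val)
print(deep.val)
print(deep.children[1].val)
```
5
131
5
1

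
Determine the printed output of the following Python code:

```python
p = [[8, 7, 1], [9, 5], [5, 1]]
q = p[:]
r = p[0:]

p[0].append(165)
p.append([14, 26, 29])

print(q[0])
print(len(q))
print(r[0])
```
[8, 7, 1, 165]
3
[8, 7, 1, 165]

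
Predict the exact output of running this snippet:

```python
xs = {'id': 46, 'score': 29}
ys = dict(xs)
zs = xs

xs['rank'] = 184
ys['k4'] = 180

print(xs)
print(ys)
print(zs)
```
{'id': 46, 'score': 29, 'rank': 184}
{'id': 46, 'score': 29, 'k4': 180}
{'id': 46, 'score': 29, 'rank': 184}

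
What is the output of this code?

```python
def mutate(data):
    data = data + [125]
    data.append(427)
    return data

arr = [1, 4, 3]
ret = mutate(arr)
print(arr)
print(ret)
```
[1, 4, 3]
[1, 4, 3, 125, 427]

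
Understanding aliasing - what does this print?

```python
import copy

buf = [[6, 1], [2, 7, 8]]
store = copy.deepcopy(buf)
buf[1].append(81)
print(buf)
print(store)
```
[[6, 1], [2, 7, 8, 81]]
[[6, 1], [2, 7, 8]]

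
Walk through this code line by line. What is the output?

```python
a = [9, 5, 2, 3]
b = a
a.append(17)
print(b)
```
[9, 5, 2, 3, 17]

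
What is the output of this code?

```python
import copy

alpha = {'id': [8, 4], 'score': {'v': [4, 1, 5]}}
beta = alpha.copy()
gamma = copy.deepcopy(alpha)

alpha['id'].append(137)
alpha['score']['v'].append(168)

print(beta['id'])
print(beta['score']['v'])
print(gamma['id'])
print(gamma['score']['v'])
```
[8, 4, 137]
[4, 1, 5, 168]
[8, 4]
[4, 1, 5]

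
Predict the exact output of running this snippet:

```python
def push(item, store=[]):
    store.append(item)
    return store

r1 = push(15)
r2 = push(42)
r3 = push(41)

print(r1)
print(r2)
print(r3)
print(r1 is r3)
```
[15, 42, 41]
[15, 42, 41]
[15, 42, 41]
True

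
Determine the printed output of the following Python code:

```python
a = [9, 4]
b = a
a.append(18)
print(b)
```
[9, 4, 18]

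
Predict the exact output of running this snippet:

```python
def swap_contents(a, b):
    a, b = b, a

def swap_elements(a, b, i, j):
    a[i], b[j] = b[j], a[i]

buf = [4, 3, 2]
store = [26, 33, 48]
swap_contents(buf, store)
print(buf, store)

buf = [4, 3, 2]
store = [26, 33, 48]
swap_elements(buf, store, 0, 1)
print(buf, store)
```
[4, 3, 2] [26, 33, 48]
[33, 3, 2] [26, 4, 48]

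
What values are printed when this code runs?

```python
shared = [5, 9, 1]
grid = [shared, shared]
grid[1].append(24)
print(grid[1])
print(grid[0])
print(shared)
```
[5, 9, 1, 24]
[5, 9, 1, 24]
[5, 9, 1, 24]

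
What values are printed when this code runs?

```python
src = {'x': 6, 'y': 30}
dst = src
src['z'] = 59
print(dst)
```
{'x': 6, 'y': 30, 'z': 59}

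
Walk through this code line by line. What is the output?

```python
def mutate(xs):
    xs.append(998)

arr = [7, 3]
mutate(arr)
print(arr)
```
[7, 3, 998]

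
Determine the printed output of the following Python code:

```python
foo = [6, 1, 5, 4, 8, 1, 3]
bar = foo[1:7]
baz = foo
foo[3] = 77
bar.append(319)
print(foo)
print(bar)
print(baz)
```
[6, 1, 5, 77, 8, 1, 3]
[1, 5, 4, 8, 1, 3, 319]
[6, 1, 5, 77, 8, 1, 3]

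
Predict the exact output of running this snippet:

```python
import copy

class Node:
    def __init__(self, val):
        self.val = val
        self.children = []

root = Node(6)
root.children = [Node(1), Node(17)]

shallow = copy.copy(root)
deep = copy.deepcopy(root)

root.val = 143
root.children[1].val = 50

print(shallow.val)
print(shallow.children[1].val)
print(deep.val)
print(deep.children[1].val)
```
6
50
6
17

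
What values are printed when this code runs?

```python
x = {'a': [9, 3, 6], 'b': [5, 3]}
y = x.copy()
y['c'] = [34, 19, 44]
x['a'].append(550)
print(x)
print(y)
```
{'a': [9, 3, 6, 550], 'b': [5, 3]}
{'a': [9, 3, 6, 550], 'b': [5, 3], 'c': [34, 19, 44]}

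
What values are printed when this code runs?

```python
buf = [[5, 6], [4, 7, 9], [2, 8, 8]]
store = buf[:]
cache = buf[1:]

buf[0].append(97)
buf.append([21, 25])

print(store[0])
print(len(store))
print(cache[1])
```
[5, 6, 97]
3
[2, 8, 8]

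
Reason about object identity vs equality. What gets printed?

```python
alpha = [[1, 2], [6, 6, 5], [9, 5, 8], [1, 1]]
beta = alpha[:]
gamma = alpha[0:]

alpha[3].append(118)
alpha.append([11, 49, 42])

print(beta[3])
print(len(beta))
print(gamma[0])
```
[1, 1, 118]
4
[1, 2]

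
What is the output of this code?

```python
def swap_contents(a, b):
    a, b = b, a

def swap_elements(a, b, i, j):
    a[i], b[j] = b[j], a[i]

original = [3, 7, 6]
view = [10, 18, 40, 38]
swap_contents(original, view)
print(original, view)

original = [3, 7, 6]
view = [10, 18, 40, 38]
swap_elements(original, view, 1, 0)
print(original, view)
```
[3, 7, 6] [10, 18, 40, 38]
[3, 10, 6] [7, 18, 40, 38]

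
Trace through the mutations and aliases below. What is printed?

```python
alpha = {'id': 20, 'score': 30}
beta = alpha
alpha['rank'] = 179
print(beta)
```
{'id': 20, 'score': 30, 'rank': 179}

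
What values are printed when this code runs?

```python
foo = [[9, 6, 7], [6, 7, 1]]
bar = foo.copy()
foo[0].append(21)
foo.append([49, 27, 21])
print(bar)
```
[[9, 6, 7, 21], [6, 7, 1]]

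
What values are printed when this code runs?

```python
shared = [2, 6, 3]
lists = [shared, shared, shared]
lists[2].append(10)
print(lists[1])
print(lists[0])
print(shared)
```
[2, 6, 3, 10]
[2, 6, 3, 10]
[2, 6, 3, 10]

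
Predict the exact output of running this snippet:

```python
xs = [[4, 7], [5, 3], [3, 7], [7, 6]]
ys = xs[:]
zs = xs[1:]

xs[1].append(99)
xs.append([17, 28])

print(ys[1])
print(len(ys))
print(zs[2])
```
[5, 3, 99]
4
[7, 6]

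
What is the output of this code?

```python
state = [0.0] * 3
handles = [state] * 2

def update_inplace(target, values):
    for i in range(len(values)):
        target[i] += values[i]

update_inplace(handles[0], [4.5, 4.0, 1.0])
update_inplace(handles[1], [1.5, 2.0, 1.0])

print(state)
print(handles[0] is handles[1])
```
[6.0, 6.0, 2.0]
True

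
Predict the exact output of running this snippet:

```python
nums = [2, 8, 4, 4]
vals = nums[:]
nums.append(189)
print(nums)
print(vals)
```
[2, 8, 4, 4, 189]
[2, 8, 4, 4]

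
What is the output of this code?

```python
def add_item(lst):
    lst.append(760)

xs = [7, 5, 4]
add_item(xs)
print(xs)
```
[7, 5, 4, 760]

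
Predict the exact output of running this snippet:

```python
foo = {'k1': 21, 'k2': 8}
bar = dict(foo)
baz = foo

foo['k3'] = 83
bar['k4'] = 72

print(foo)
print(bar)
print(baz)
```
{'k1': 21, 'k2': 8, 'k3': 83}
{'k1': 21, 'k2': 8, 'k4': 72}
{'k1': 21, 'k2': 8, 'k3': 83}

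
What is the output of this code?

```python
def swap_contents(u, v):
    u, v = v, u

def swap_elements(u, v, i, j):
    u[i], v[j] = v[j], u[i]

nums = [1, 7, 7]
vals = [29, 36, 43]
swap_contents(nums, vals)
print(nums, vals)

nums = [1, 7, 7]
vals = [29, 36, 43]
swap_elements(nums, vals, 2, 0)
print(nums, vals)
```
[1, 7, 7] [29, 36, 43]
[1, 7, 29] [7, 36, 43]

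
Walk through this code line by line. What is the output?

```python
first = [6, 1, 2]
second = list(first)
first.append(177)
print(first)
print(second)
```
[6, 1, 2, 177]
[6, 1, 2]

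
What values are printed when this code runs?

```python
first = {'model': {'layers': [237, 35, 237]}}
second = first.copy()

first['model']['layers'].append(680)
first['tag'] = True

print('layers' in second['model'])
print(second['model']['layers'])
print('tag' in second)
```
True
[237, 35, 237, 680]
False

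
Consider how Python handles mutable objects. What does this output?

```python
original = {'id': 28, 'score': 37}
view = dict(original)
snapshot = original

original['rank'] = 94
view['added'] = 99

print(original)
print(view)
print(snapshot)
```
{'id': 28, 'score': 37, 'rank': 94}
{'id': 28, 'score': 37, 'added': 99}
{'id': 28, 'score': 37, 'rank': 94}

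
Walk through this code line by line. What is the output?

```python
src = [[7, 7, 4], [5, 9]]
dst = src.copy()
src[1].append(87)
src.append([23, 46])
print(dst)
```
[[7, 7, 4], [5, 9, 87]]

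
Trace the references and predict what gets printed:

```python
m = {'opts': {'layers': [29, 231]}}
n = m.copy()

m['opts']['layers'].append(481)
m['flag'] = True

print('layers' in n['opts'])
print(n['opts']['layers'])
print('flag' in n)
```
True
[29, 231, 481]
False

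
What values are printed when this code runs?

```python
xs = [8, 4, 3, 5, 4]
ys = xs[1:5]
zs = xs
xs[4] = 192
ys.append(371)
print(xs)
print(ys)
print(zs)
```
[8, 4, 3, 5, 192]
[4, 3, 5, 4, 371]
[8, 4, 3, 5, 192]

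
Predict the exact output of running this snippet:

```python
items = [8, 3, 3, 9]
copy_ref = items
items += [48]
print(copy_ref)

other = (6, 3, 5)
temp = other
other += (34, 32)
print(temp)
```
[8, 3, 3, 9, 48]
(6, 3, 5)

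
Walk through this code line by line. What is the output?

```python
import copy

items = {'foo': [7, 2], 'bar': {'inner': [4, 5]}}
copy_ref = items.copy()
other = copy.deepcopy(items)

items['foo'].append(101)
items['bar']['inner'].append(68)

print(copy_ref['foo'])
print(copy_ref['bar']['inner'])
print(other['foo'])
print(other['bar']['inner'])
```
[7, 2, 101]
[4, 5, 68]
[7, 2]
[4, 5]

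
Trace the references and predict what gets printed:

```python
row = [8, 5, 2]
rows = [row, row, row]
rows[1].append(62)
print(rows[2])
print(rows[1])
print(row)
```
[8, 5, 2, 62]
[8, 5, 2, 62]
[8, 5, 2, 62]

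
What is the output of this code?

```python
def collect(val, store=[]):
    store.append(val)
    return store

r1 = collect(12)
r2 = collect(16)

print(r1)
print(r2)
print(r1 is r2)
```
[12, 16]
[12, 16]
True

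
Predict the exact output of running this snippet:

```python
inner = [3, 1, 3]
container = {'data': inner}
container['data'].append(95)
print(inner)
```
[3, 1, 3, 95]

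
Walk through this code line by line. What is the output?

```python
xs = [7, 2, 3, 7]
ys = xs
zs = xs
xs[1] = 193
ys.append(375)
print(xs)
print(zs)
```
[7, 193, 3, 7, 375]
[7, 193, 3, 7, 375]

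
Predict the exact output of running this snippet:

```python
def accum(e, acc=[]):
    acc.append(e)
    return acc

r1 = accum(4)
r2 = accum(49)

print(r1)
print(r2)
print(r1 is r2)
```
[4, 49]
[4, 49]
True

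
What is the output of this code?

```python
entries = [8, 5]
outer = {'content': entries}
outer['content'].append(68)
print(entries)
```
[8, 5, 68]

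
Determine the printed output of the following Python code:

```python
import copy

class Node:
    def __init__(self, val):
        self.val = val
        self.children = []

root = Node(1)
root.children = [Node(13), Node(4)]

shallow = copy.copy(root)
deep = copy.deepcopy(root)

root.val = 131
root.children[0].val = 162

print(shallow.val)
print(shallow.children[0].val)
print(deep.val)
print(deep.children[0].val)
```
1
162
1
13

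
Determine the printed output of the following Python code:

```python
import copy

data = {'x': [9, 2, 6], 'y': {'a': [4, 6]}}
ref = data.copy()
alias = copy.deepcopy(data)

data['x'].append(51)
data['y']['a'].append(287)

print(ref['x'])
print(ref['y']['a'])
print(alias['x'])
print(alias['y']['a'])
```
[9, 2, 6, 51]
[4, 6, 287]
[9, 2, 6]
[4, 6]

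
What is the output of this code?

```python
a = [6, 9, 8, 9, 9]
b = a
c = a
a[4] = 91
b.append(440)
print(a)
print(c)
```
[6, 9, 8, 9, 91, 440]
[6, 9, 8, 9, 91, 440]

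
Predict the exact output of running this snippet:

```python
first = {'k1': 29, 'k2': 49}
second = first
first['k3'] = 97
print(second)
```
{'k1': 29, 'k2': 49, 'k3': 97}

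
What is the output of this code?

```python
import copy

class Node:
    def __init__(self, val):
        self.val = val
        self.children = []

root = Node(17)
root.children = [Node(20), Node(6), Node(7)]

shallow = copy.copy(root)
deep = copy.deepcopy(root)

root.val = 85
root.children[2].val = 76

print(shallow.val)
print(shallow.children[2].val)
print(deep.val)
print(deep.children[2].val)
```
17
76
17
7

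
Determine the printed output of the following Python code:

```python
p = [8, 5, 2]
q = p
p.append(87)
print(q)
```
[8, 5, 2, 87]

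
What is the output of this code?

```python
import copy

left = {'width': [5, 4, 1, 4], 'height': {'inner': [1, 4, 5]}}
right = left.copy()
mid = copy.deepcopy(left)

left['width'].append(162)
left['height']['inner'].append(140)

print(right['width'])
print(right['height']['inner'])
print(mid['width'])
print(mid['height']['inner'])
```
[5, 4, 1, 4, 162]
[1, 4, 5, 140]
[5, 4, 1, 4]
[1, 4, 5]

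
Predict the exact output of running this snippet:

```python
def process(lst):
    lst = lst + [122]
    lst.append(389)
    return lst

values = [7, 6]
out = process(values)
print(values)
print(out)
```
[7, 6]
[7, 6, 122, 389]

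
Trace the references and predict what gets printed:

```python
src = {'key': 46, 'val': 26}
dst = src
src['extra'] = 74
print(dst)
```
{'key': 46, 'val': 26, 'extra': 74}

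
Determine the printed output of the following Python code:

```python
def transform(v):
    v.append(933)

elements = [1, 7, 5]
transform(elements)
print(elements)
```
[1, 7, 5, 933]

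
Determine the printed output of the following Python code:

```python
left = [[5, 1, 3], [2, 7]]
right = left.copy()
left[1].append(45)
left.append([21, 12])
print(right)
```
[[5, 1, 3], [2, 7, 45]]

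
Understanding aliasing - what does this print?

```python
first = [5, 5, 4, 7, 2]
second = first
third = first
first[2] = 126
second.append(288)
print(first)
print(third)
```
[5, 5, 126, 7, 2, 288]
[5, 5, 126, 7, 2, 288]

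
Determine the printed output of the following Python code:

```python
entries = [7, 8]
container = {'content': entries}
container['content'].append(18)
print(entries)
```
[7, 8, 18]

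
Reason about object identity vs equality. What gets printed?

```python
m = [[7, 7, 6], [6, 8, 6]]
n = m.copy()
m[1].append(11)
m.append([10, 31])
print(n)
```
[[7, 7, 6], [6, 8, 6, 11]]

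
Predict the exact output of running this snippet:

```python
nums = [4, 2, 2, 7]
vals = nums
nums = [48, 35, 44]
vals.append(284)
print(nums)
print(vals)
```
[48, 35, 44]
[4, 2, 2, 7, 284]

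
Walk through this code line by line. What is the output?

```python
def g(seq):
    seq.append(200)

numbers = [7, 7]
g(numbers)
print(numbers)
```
[7, 7, 200]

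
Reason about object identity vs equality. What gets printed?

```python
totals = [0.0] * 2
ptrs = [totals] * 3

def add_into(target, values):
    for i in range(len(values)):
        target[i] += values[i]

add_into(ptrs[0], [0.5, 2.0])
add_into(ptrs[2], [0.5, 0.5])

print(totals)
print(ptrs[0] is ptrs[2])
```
[1.0, 2.5]
True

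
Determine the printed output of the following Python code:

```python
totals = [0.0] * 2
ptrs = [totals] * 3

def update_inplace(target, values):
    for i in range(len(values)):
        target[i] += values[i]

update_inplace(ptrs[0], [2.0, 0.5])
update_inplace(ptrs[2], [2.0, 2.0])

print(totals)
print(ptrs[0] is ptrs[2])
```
[4.0, 2.5]
True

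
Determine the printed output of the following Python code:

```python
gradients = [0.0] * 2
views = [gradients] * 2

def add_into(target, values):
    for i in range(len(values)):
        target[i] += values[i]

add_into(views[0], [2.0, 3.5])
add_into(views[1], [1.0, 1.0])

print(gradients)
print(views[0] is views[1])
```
[3.0, 4.5]
True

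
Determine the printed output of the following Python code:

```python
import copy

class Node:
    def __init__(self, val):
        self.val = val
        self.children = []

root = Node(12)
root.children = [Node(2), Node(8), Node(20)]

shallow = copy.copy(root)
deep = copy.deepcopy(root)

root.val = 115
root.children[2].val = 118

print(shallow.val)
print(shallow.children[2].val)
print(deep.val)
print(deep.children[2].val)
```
12
118
12
20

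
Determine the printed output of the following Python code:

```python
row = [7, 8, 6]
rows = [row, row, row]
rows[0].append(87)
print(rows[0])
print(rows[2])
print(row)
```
[7, 8, 6, 87]
[7, 8, 6, 87]
[7, 8, 6, 87]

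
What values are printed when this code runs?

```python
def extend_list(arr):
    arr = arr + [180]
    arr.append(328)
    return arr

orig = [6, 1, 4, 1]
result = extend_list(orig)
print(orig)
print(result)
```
[6, 1, 4, 1]
[6, 1, 4, 1, 180, 328]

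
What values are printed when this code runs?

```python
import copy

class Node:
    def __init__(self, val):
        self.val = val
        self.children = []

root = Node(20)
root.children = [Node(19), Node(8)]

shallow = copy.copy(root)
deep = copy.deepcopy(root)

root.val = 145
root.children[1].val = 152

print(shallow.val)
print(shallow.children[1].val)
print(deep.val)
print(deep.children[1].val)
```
20
152
20
8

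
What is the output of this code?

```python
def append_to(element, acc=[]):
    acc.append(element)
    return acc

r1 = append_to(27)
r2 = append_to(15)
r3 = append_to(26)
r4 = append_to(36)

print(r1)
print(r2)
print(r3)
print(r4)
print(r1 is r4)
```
[27, 15, 26, 36]
[27, 15, 26, 36]
[27, 15, 26, 36]
[27, 15, 26, 36]
True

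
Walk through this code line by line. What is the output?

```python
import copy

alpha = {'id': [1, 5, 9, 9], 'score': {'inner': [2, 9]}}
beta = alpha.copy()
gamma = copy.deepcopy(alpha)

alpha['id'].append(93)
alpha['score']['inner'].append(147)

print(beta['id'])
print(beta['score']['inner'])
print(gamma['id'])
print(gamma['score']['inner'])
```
[1, 5, 9, 9, 93]
[2, 9, 147]
[1, 5, 9, 9]
[2, 9]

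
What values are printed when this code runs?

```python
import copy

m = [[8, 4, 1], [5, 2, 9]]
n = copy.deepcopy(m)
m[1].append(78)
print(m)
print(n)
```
[[8, 4, 1], [5, 2, 9, 78]]
[[8, 4, 1], [5, 2, 9]]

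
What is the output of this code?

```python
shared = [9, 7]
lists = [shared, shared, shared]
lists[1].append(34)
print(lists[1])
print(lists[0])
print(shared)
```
[9, 7, 34]
[9, 7, 34]
[9, 7, 34]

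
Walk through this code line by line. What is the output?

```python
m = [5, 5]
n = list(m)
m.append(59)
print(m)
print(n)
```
[5, 5, 59]
[5, 5]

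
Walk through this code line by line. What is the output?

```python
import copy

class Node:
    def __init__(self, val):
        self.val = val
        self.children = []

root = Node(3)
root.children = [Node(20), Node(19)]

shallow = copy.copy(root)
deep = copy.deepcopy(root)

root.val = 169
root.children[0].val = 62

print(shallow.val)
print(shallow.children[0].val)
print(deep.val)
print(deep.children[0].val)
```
3
62
3
20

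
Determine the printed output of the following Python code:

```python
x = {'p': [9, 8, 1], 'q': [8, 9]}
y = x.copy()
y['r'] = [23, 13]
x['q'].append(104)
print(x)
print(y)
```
{'p': [9, 8, 1], 'q': [8, 9, 104]}
{'p': [9, 8, 1], 'q': [8, 9, 104], 'r': [23, 13]}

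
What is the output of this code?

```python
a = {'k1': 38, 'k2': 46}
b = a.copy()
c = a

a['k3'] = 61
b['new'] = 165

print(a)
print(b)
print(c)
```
{'k1': 38, 'k2': 46, 'k3': 61}
{'k1': 38, 'k2': 46, 'new': 165}
{'k1': 38, 'k2': 46, 'k3': 61}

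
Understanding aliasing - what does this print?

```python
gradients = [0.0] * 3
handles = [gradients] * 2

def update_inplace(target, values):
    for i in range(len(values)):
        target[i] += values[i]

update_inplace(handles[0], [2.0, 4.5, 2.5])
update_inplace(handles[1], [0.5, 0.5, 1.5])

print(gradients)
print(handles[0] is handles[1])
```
[2.5, 5.0, 4.0]
True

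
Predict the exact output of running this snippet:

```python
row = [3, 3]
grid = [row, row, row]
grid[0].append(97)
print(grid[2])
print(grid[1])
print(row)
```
[3, 3, 97]
[3, 3, 97]
[3, 3, 97]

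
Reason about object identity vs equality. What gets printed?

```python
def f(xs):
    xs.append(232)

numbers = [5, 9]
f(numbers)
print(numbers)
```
[5, 9, 232]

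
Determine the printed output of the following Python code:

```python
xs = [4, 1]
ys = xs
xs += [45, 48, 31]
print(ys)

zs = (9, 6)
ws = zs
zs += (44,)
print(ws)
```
[4, 1, 45, 48, 31]
(9, 6)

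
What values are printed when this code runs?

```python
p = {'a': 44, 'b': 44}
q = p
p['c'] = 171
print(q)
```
{'a': 44, 'b': 44, 'c': 171}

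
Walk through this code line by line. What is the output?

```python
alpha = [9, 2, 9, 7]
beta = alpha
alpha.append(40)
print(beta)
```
[9, 2, 9, 7, 40]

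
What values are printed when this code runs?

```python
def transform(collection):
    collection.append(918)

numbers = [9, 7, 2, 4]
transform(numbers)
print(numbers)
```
[9, 7, 2, 4, 918]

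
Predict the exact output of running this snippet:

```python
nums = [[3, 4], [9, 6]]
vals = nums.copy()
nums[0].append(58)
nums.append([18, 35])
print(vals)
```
[[3, 4, 58], [9, 6]]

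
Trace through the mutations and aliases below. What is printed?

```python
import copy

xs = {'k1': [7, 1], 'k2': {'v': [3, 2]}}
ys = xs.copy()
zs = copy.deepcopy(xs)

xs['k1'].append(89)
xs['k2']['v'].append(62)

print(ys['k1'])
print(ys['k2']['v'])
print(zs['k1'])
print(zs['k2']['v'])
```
[7, 1, 89]
[3, 2, 62]
[7, 1]
[3, 2]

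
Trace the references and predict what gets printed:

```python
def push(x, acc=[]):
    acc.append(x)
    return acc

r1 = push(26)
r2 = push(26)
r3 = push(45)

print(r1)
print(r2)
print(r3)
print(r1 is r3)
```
[26, 26, 45]
[26, 26, 45]
[26, 26, 45]
True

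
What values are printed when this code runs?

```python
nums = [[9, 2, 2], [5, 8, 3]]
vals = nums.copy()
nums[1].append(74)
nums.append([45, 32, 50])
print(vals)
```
[[9, 2, 2], [5, 8, 3, 74]]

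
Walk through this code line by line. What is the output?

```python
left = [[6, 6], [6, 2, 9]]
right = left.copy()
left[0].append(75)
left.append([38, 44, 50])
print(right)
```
[[6, 6, 75], [6, 2, 9]]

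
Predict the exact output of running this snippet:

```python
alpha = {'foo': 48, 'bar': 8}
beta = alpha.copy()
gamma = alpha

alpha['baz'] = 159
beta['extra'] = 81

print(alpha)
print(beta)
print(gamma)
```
{'foo': 48, 'bar': 8, 'baz': 159}
{'foo': 48, 'bar': 8, 'extra': 81}
{'foo': 48, 'bar': 8, 'baz': 159}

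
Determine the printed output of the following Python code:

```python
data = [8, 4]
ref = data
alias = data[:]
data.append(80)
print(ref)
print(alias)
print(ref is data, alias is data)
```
[8, 4, 80]
[8, 4]
True False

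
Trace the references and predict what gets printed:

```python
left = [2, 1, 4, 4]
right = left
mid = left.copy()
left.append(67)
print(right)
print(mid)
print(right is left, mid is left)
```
[2, 1, 4, 4, 67]
[2, 1, 4, 4]
True False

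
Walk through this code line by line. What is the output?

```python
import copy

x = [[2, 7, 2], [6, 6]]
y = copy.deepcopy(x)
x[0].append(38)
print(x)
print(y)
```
[[2, 7, 2, 38], [6, 6]]
[[2, 7, 2], [6, 6]]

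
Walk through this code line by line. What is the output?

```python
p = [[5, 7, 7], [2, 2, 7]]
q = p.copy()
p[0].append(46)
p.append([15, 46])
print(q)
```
[[5, 7, 7, 46], [2, 2, 7]]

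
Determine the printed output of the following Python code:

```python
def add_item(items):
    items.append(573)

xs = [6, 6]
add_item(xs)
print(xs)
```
[6, 6, 573]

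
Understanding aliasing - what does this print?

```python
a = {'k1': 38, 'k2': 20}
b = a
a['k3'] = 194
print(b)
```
{'k1': 38, 'k2': 20, 'k3': 194}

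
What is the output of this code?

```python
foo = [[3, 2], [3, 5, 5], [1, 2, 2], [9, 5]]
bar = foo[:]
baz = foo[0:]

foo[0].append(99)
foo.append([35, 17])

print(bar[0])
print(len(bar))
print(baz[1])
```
[3, 2, 99]
4
[3, 5, 5]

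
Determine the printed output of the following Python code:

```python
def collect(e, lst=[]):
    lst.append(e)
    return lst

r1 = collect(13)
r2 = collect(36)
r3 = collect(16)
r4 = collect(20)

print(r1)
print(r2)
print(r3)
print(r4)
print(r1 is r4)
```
[13, 36, 16, 20]
[13, 36, 16, 20]
[13, 36, 16, 20]
[13, 36, 16, 20]
True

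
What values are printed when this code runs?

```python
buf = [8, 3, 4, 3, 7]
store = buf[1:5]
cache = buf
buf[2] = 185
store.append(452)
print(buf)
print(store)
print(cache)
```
[8, 3, 185, 3, 7]
[3, 4, 3, 7, 452]
[8, 3, 185, 3, 7]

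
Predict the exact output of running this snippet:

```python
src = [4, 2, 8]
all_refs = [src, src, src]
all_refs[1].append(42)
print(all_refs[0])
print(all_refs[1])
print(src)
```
[4, 2, 8, 42]
[4, 2, 8, 42]
[4, 2, 8, 42]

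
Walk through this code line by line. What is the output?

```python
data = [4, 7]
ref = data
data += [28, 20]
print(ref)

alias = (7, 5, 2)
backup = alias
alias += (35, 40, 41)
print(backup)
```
[4, 7, 28, 20]
(7, 5, 2)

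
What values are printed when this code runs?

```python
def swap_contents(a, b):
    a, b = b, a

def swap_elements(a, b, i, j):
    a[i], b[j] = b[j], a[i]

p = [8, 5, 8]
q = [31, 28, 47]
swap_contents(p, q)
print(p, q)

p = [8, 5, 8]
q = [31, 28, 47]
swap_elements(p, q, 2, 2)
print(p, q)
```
[8, 5, 8] [31, 28, 47]
[8, 5, 47] [31, 28, 8]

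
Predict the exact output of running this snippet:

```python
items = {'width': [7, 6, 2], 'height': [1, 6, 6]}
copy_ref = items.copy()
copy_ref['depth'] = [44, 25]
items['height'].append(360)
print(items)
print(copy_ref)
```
{'width': [7, 6, 2], 'height': [1, 6, 6, 360]}
{'width': [7, 6, 2], 'height': [1, 6, 6, 360], 'depth': [44, 25]}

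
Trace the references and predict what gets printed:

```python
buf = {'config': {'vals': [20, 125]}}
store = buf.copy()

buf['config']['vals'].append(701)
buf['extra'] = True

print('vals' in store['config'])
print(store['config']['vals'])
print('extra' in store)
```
True
[20, 125, 701]
False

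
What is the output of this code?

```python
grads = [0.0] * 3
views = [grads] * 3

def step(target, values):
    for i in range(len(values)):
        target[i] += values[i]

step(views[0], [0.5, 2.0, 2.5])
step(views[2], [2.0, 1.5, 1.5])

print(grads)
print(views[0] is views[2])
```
[2.5, 3.5, 4.0]
True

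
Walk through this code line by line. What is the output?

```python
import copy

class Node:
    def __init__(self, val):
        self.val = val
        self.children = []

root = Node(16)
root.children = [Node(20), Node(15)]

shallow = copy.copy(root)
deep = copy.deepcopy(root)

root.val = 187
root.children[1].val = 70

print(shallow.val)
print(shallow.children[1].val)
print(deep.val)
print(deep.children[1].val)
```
16
70
16
15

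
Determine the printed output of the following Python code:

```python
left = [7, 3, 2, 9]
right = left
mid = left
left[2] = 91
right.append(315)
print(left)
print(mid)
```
[7, 3, 91, 9, 315]
[7, 3, 91, 9, 315]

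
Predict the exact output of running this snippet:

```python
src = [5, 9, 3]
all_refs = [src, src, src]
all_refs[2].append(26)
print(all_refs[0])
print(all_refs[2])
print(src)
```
[5, 9, 3, 26]
[5, 9, 3, 26]
[5, 9, 3, 26]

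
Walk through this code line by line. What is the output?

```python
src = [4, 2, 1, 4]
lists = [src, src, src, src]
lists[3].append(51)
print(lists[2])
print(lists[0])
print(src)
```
[4, 2, 1, 4, 51]
[4, 2, 1, 4, 51]
[4, 2, 1, 4, 51]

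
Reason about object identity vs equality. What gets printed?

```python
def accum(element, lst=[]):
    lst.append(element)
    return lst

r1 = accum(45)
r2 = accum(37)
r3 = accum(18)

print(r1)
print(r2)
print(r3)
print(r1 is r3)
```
[45, 37, 18]
[45, 37, 18]
[45, 37, 18]
True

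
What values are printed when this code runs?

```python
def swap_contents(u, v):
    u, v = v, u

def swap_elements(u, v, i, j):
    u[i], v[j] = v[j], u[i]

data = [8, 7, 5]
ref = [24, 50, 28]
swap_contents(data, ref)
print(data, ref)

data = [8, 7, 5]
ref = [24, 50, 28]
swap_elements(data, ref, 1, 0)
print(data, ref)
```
[8, 7, 5] [24, 50, 28]
[8, 24, 5] [7, 50, 28]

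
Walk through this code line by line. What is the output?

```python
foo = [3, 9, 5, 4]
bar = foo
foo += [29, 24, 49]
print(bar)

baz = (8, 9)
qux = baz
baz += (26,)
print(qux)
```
[3, 9, 5, 4, 29, 24, 49]
(8, 9)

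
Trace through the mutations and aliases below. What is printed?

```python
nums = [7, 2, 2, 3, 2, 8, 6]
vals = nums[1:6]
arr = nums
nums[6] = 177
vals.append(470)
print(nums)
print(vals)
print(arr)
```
[7, 2, 2, 3, 2, 8, 177]
[2, 2, 3, 2, 8, 470]
[7, 2, 2, 3, 2, 8, 177]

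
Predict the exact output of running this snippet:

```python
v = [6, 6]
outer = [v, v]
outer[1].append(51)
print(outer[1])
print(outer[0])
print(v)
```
[6, 6, 51]
[6, 6, 51]
[6, 6, 51]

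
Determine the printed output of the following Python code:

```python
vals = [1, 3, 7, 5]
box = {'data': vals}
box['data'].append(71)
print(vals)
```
[1, 3, 7, 5, 71]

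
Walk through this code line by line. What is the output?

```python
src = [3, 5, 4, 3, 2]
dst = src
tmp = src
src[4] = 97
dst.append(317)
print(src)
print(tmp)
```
[3, 5, 4, 3, 97, 317]
[3, 5, 4, 3, 97, 317]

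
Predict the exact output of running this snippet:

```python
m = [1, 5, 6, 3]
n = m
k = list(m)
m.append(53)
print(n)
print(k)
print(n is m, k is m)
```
[1, 5, 6, 3, 53]
[1, 5, 6, 3]
True False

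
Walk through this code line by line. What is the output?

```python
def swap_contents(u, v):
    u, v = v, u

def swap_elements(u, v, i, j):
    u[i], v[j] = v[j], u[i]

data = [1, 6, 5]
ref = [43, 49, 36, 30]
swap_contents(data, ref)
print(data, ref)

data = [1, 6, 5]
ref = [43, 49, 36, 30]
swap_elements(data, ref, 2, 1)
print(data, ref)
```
[1, 6, 5] [43, 49, 36, 30]
[1, 6, 49] [43, 5, 36, 30]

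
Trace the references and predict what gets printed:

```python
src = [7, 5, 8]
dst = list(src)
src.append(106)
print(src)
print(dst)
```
[7, 5, 8, 106]
[7, 5, 8]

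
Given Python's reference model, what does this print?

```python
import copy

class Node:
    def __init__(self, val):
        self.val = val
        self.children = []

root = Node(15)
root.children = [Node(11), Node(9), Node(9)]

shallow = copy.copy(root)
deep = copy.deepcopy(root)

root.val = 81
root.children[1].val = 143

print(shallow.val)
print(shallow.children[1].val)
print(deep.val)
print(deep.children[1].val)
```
15
143
15
9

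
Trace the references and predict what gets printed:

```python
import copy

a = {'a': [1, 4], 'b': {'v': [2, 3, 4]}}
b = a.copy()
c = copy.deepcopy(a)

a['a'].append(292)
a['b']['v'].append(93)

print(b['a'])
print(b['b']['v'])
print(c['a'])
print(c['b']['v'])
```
[1, 4, 292]
[2, 3, 4, 93]
[1, 4]
[2, 3, 4]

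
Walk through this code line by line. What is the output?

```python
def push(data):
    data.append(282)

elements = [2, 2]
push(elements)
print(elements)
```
[2, 2, 282]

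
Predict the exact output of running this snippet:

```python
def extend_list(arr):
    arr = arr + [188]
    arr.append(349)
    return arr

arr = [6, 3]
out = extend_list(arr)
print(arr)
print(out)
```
[6, 3]
[6, 3, 188, 349]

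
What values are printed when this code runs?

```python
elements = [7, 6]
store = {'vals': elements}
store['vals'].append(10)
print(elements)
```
[7, 6, 10]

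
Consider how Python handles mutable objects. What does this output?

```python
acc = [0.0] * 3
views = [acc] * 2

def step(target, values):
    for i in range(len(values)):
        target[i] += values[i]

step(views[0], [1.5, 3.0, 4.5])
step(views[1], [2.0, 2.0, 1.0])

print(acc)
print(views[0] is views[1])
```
[3.5, 5.0, 5.5]
True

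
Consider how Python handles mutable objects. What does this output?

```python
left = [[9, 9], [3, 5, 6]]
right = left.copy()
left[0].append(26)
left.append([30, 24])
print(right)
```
[[9, 9, 26], [3, 5, 6]]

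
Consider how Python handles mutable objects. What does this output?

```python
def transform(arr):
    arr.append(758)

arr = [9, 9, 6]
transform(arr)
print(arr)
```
[9, 9, 6, 758]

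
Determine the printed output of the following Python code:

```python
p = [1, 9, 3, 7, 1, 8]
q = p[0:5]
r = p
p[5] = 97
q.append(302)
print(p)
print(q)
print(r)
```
[1, 9, 3, 7, 1, 97]
[1, 9, 3, 7, 1, 302]
[1, 9, 3, 7, 1, 97]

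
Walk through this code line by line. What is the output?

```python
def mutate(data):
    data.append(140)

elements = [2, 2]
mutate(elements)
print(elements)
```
[2, 2, 140]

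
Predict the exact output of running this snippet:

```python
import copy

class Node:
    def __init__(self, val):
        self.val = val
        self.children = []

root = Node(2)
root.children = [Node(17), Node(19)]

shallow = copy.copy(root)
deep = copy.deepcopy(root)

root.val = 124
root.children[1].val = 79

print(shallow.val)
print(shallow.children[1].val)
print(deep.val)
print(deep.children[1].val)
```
2
79
2
19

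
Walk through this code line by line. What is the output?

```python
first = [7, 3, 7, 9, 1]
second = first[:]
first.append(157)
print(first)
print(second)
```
[7, 3, 7, 9, 1, 157]
[7, 3, 7, 9, 1]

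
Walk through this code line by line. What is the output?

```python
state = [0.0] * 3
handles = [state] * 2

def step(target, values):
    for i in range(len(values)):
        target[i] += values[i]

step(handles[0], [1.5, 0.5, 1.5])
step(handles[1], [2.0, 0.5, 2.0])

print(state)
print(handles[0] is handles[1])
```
[3.5, 1.0, 3.5]
True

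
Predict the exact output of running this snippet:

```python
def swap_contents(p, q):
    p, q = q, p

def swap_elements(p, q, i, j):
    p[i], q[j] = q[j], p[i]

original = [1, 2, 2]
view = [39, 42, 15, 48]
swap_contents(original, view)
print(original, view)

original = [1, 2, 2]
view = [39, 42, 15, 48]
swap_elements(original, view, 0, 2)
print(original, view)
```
[1, 2, 2] [39, 42, 15, 48]
[15, 2, 2] [39, 42, 1, 48]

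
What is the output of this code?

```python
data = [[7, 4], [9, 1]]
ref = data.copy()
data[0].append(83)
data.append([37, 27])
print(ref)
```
[[7, 4, 83], [9, 1]]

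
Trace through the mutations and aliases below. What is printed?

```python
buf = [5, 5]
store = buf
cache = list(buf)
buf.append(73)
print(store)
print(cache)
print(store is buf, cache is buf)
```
[5, 5, 73]
[5, 5]
True False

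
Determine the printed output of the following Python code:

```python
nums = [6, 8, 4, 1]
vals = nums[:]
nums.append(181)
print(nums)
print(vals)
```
[6, 8, 4, 1, 181]
[6, 8, 4, 1]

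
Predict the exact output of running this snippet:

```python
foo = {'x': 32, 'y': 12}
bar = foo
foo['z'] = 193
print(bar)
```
{'x': 32, 'y': 12, 'z': 193}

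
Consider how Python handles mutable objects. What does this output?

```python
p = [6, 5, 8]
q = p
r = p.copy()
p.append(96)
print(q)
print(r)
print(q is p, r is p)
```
[6, 5, 8, 96]
[6, 5, 8]
True False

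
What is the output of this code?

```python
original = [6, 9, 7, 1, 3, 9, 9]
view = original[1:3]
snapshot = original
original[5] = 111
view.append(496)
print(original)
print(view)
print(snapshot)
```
[6, 9, 7, 1, 3, 111, 9]
[9, 7, 496]
[6, 9, 7, 1, 3, 111, 9]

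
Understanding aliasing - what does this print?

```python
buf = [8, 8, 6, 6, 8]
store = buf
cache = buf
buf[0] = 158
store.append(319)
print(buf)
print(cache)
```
[158, 8, 6, 6, 8, 319]
[158, 8, 6, 6, 8, 319]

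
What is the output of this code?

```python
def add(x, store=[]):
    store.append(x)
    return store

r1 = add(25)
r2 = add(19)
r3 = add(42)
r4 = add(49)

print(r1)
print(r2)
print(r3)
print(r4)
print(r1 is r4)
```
[25, 19, 42, 49]
[25, 19, 42, 49]
[25, 19, 42, 49]
[25, 19, 42, 49]
True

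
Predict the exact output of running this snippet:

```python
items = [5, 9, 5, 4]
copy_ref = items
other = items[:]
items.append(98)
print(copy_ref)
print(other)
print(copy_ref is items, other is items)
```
[5, 9, 5, 4, 98]
[5, 9, 5, 4]
True False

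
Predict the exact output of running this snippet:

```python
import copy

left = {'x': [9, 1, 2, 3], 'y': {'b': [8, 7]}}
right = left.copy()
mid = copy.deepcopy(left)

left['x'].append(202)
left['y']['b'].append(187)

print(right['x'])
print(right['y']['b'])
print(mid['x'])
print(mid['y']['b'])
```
[9, 1, 2, 3, 202]
[8, 7, 187]
[9, 1, 2, 3]
[8, 7]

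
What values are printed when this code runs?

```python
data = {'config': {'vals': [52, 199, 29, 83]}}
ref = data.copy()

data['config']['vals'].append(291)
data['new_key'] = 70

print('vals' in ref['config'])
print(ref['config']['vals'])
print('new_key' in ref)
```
True
[52, 199, 29, 83, 291]
False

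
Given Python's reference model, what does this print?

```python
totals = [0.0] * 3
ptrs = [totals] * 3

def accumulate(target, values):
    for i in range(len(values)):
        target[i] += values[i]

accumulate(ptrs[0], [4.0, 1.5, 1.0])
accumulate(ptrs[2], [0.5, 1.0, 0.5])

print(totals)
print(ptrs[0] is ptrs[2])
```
[4.5, 2.5, 1.5]
True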